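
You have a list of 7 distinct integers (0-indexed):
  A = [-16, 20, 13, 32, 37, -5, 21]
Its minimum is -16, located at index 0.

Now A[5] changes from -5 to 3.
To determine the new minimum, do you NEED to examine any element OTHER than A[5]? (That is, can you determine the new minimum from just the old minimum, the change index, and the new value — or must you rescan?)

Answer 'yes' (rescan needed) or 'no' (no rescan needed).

Old min = -16 at index 0
Change at index 5: -5 -> 3
Index 5 was NOT the min. New min = min(-16, 3). No rescan of other elements needed.
Needs rescan: no

Answer: no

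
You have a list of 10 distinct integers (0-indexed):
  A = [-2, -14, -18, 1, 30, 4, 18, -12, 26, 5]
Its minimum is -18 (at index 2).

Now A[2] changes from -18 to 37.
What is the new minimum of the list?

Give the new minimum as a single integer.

Old min = -18 (at index 2)
Change: A[2] -18 -> 37
Changed element WAS the min. Need to check: is 37 still <= all others?
  Min of remaining elements: -14
  New min = min(37, -14) = -14

Answer: -14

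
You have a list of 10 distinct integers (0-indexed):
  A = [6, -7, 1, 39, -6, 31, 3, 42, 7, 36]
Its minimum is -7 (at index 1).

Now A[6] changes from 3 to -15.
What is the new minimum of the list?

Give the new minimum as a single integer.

Answer: -15

Derivation:
Old min = -7 (at index 1)
Change: A[6] 3 -> -15
Changed element was NOT the old min.
  New min = min(old_min, new_val) = min(-7, -15) = -15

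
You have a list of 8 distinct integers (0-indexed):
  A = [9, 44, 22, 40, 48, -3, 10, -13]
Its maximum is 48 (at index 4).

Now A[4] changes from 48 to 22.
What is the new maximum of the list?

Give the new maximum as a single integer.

Answer: 44

Derivation:
Old max = 48 (at index 4)
Change: A[4] 48 -> 22
Changed element WAS the max -> may need rescan.
  Max of remaining elements: 44
  New max = max(22, 44) = 44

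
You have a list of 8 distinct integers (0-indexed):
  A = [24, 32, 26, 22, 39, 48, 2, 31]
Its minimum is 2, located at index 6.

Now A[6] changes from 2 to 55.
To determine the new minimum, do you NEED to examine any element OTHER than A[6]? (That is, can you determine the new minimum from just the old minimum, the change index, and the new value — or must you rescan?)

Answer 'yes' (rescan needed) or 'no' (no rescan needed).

Old min = 2 at index 6
Change at index 6: 2 -> 55
Index 6 WAS the min and new value 55 > old min 2. Must rescan other elements to find the new min.
Needs rescan: yes

Answer: yes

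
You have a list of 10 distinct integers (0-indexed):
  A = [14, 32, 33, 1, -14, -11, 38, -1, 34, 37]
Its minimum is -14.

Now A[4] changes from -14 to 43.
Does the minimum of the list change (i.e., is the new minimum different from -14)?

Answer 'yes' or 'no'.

Old min = -14
Change: A[4] -14 -> 43
Changed element was the min; new min must be rechecked.
New min = -11; changed? yes

Answer: yes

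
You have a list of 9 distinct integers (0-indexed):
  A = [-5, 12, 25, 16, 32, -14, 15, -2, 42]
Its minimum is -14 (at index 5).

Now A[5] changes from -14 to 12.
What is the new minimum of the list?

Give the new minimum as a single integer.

Answer: -5

Derivation:
Old min = -14 (at index 5)
Change: A[5] -14 -> 12
Changed element WAS the min. Need to check: is 12 still <= all others?
  Min of remaining elements: -5
  New min = min(12, -5) = -5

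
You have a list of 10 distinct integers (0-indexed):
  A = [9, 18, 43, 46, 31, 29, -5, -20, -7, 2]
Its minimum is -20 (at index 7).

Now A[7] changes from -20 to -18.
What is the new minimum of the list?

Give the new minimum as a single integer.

Old min = -20 (at index 7)
Change: A[7] -20 -> -18
Changed element WAS the min. Need to check: is -18 still <= all others?
  Min of remaining elements: -7
  New min = min(-18, -7) = -18

Answer: -18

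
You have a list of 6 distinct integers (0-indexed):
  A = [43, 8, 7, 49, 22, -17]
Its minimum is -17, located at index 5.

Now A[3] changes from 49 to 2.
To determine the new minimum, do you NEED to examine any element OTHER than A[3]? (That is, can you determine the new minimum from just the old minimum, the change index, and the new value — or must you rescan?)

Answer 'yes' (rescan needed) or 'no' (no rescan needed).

Old min = -17 at index 5
Change at index 3: 49 -> 2
Index 3 was NOT the min. New min = min(-17, 2). No rescan of other elements needed.
Needs rescan: no

Answer: no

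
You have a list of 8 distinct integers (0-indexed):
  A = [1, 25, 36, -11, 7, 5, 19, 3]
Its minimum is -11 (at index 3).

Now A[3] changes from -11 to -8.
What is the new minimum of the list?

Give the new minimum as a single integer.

Old min = -11 (at index 3)
Change: A[3] -11 -> -8
Changed element WAS the min. Need to check: is -8 still <= all others?
  Min of remaining elements: 1
  New min = min(-8, 1) = -8

Answer: -8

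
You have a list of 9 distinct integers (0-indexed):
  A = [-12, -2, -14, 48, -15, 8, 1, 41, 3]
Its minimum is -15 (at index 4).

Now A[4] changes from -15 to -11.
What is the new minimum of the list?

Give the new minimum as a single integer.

Old min = -15 (at index 4)
Change: A[4] -15 -> -11
Changed element WAS the min. Need to check: is -11 still <= all others?
  Min of remaining elements: -14
  New min = min(-11, -14) = -14

Answer: -14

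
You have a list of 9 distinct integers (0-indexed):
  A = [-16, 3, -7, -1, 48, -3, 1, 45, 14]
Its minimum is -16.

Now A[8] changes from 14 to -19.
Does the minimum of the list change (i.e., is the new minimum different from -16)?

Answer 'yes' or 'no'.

Answer: yes

Derivation:
Old min = -16
Change: A[8] 14 -> -19
Changed element was NOT the min; min changes only if -19 < -16.
New min = -19; changed? yes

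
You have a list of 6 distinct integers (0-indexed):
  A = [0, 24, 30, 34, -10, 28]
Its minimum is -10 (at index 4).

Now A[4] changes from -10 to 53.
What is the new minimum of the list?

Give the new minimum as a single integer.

Old min = -10 (at index 4)
Change: A[4] -10 -> 53
Changed element WAS the min. Need to check: is 53 still <= all others?
  Min of remaining elements: 0
  New min = min(53, 0) = 0

Answer: 0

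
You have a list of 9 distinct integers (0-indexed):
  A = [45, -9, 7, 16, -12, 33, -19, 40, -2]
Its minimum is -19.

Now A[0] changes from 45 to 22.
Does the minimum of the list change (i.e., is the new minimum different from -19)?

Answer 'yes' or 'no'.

Old min = -19
Change: A[0] 45 -> 22
Changed element was NOT the min; min changes only if 22 < -19.
New min = -19; changed? no

Answer: no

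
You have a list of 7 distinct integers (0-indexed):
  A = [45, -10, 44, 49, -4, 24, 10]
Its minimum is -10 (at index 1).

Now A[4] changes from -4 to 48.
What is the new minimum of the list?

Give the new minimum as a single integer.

Answer: -10

Derivation:
Old min = -10 (at index 1)
Change: A[4] -4 -> 48
Changed element was NOT the old min.
  New min = min(old_min, new_val) = min(-10, 48) = -10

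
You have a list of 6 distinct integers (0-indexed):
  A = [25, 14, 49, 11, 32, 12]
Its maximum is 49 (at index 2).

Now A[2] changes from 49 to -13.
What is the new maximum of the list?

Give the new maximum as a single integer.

Old max = 49 (at index 2)
Change: A[2] 49 -> -13
Changed element WAS the max -> may need rescan.
  Max of remaining elements: 32
  New max = max(-13, 32) = 32

Answer: 32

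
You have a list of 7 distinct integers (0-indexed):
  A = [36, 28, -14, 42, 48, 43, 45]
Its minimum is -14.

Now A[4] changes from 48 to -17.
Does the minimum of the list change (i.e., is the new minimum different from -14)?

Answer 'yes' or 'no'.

Old min = -14
Change: A[4] 48 -> -17
Changed element was NOT the min; min changes only if -17 < -14.
New min = -17; changed? yes

Answer: yes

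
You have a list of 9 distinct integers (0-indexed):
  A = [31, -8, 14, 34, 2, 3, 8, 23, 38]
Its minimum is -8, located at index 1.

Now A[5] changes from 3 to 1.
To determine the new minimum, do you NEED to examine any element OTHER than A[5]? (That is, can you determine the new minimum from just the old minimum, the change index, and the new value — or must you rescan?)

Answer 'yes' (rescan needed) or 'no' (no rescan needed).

Old min = -8 at index 1
Change at index 5: 3 -> 1
Index 5 was NOT the min. New min = min(-8, 1). No rescan of other elements needed.
Needs rescan: no

Answer: no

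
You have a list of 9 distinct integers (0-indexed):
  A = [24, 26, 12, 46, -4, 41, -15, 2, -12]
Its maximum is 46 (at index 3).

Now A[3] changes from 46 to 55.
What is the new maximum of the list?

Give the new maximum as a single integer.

Answer: 55

Derivation:
Old max = 46 (at index 3)
Change: A[3] 46 -> 55
Changed element WAS the max -> may need rescan.
  Max of remaining elements: 41
  New max = max(55, 41) = 55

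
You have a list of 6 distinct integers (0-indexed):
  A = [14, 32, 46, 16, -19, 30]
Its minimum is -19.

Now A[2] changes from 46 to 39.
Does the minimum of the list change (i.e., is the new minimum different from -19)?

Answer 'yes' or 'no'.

Answer: no

Derivation:
Old min = -19
Change: A[2] 46 -> 39
Changed element was NOT the min; min changes only if 39 < -19.
New min = -19; changed? no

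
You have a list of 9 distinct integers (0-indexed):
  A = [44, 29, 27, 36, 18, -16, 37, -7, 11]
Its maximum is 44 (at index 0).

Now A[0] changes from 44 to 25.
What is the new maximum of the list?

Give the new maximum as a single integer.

Old max = 44 (at index 0)
Change: A[0] 44 -> 25
Changed element WAS the max -> may need rescan.
  Max of remaining elements: 37
  New max = max(25, 37) = 37

Answer: 37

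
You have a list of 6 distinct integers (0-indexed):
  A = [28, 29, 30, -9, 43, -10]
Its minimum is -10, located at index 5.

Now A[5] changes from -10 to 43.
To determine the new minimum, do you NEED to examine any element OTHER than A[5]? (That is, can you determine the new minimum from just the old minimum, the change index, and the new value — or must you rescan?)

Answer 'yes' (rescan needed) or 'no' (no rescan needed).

Answer: yes

Derivation:
Old min = -10 at index 5
Change at index 5: -10 -> 43
Index 5 WAS the min and new value 43 > old min -10. Must rescan other elements to find the new min.
Needs rescan: yes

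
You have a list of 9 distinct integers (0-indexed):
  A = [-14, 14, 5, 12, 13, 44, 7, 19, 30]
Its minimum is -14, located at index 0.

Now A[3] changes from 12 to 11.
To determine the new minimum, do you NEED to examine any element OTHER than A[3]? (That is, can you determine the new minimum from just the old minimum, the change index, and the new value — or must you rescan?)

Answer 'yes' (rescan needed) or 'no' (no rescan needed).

Answer: no

Derivation:
Old min = -14 at index 0
Change at index 3: 12 -> 11
Index 3 was NOT the min. New min = min(-14, 11). No rescan of other elements needed.
Needs rescan: no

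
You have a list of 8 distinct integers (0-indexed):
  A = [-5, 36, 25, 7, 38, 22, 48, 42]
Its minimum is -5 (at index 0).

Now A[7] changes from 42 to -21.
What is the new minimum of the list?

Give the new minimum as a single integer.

Answer: -21

Derivation:
Old min = -5 (at index 0)
Change: A[7] 42 -> -21
Changed element was NOT the old min.
  New min = min(old_min, new_val) = min(-5, -21) = -21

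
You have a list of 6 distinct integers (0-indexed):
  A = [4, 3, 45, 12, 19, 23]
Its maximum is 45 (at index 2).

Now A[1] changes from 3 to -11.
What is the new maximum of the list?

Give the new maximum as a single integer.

Answer: 45

Derivation:
Old max = 45 (at index 2)
Change: A[1] 3 -> -11
Changed element was NOT the old max.
  New max = max(old_max, new_val) = max(45, -11) = 45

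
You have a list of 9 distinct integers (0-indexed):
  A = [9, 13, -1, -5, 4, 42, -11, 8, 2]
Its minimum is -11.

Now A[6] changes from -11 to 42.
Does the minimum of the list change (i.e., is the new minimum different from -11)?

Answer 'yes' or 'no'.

Answer: yes

Derivation:
Old min = -11
Change: A[6] -11 -> 42
Changed element was the min; new min must be rechecked.
New min = -5; changed? yes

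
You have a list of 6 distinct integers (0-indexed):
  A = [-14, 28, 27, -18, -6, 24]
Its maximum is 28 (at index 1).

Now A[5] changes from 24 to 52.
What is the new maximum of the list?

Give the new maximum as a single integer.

Answer: 52

Derivation:
Old max = 28 (at index 1)
Change: A[5] 24 -> 52
Changed element was NOT the old max.
  New max = max(old_max, new_val) = max(28, 52) = 52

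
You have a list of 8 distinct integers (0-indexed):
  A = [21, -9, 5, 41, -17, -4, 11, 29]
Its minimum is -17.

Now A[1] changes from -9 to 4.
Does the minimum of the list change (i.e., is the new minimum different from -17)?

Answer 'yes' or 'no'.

Old min = -17
Change: A[1] -9 -> 4
Changed element was NOT the min; min changes only if 4 < -17.
New min = -17; changed? no

Answer: no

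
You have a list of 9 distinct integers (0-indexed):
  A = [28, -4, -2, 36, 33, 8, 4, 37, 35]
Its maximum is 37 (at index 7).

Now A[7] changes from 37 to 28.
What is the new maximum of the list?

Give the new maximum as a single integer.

Answer: 36

Derivation:
Old max = 37 (at index 7)
Change: A[7] 37 -> 28
Changed element WAS the max -> may need rescan.
  Max of remaining elements: 36
  New max = max(28, 36) = 36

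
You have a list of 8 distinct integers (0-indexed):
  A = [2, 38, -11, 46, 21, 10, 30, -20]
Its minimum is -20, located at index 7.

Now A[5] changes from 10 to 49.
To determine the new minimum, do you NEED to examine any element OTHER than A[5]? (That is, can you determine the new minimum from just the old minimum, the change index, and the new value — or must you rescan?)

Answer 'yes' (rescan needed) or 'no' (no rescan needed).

Answer: no

Derivation:
Old min = -20 at index 7
Change at index 5: 10 -> 49
Index 5 was NOT the min. New min = min(-20, 49). No rescan of other elements needed.
Needs rescan: no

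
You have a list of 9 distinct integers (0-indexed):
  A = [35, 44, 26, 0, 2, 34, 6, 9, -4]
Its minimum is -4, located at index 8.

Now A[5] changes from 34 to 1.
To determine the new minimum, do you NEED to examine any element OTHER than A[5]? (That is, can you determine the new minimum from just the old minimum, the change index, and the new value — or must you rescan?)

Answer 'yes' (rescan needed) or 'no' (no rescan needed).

Old min = -4 at index 8
Change at index 5: 34 -> 1
Index 5 was NOT the min. New min = min(-4, 1). No rescan of other elements needed.
Needs rescan: no

Answer: no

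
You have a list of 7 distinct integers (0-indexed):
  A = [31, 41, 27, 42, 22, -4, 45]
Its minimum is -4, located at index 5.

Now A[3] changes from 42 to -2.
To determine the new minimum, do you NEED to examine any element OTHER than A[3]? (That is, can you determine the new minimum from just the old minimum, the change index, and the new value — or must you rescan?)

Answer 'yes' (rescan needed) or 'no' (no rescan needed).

Old min = -4 at index 5
Change at index 3: 42 -> -2
Index 3 was NOT the min. New min = min(-4, -2). No rescan of other elements needed.
Needs rescan: no

Answer: no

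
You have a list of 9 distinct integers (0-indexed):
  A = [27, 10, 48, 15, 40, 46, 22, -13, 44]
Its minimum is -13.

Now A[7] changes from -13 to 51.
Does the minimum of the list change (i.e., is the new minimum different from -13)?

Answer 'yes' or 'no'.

Old min = -13
Change: A[7] -13 -> 51
Changed element was the min; new min must be rechecked.
New min = 10; changed? yes

Answer: yes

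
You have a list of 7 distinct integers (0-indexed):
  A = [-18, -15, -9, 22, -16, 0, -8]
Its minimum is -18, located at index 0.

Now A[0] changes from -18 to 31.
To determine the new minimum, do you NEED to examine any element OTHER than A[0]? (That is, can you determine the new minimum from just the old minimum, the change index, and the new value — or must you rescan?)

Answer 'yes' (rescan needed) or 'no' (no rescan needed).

Answer: yes

Derivation:
Old min = -18 at index 0
Change at index 0: -18 -> 31
Index 0 WAS the min and new value 31 > old min -18. Must rescan other elements to find the new min.
Needs rescan: yes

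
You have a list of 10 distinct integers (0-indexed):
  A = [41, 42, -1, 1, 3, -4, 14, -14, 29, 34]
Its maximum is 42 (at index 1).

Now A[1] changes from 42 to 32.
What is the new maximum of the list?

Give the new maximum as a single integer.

Old max = 42 (at index 1)
Change: A[1] 42 -> 32
Changed element WAS the max -> may need rescan.
  Max of remaining elements: 41
  New max = max(32, 41) = 41

Answer: 41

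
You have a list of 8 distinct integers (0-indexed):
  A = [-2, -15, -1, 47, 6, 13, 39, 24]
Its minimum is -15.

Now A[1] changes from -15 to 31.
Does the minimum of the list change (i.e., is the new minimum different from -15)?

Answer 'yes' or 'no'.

Answer: yes

Derivation:
Old min = -15
Change: A[1] -15 -> 31
Changed element was the min; new min must be rechecked.
New min = -2; changed? yes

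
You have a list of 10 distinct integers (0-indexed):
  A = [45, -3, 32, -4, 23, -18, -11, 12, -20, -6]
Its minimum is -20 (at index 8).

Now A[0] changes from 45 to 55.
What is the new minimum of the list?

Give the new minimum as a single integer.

Answer: -20

Derivation:
Old min = -20 (at index 8)
Change: A[0] 45 -> 55
Changed element was NOT the old min.
  New min = min(old_min, new_val) = min(-20, 55) = -20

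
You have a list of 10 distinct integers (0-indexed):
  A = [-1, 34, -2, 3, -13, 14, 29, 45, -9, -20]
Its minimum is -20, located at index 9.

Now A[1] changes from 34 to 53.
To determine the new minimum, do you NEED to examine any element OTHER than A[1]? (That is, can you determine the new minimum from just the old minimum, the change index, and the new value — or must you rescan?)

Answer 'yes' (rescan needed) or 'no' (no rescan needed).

Answer: no

Derivation:
Old min = -20 at index 9
Change at index 1: 34 -> 53
Index 1 was NOT the min. New min = min(-20, 53). No rescan of other elements needed.
Needs rescan: no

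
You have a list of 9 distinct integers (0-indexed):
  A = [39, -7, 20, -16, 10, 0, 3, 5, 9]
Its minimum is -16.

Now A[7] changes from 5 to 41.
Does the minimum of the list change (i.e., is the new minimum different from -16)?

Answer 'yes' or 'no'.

Old min = -16
Change: A[7] 5 -> 41
Changed element was NOT the min; min changes only if 41 < -16.
New min = -16; changed? no

Answer: no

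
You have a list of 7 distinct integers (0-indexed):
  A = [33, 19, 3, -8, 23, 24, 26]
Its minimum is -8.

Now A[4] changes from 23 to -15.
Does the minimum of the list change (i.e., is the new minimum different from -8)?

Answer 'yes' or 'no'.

Old min = -8
Change: A[4] 23 -> -15
Changed element was NOT the min; min changes only if -15 < -8.
New min = -15; changed? yes

Answer: yes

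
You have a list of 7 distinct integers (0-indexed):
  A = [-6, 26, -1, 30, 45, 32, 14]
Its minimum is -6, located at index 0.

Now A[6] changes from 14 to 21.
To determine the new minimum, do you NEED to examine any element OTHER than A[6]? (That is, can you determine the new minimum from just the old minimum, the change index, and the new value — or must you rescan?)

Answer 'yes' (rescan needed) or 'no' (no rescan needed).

Old min = -6 at index 0
Change at index 6: 14 -> 21
Index 6 was NOT the min. New min = min(-6, 21). No rescan of other elements needed.
Needs rescan: no

Answer: no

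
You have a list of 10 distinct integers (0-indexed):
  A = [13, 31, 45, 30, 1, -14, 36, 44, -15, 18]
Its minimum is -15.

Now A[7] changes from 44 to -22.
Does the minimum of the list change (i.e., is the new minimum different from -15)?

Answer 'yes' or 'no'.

Old min = -15
Change: A[7] 44 -> -22
Changed element was NOT the min; min changes only if -22 < -15.
New min = -22; changed? yes

Answer: yes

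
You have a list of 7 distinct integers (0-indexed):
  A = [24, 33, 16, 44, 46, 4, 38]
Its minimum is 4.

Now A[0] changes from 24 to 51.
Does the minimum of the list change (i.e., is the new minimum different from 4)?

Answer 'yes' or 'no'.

Old min = 4
Change: A[0] 24 -> 51
Changed element was NOT the min; min changes only if 51 < 4.
New min = 4; changed? no

Answer: no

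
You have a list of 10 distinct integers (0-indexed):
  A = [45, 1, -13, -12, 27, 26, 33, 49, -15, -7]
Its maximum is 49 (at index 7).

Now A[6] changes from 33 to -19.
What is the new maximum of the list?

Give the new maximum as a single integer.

Answer: 49

Derivation:
Old max = 49 (at index 7)
Change: A[6] 33 -> -19
Changed element was NOT the old max.
  New max = max(old_max, new_val) = max(49, -19) = 49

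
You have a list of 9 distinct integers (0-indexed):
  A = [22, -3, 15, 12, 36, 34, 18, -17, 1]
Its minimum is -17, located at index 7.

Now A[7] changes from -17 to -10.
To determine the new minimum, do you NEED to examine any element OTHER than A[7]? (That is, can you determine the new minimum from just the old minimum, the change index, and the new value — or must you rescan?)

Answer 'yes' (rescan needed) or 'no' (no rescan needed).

Answer: yes

Derivation:
Old min = -17 at index 7
Change at index 7: -17 -> -10
Index 7 WAS the min and new value -10 > old min -17. Must rescan other elements to find the new min.
Needs rescan: yes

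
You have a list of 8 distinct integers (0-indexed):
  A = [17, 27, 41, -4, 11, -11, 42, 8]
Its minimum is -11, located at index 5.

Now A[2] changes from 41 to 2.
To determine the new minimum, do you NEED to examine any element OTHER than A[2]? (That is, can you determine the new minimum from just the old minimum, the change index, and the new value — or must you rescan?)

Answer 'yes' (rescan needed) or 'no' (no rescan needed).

Old min = -11 at index 5
Change at index 2: 41 -> 2
Index 2 was NOT the min. New min = min(-11, 2). No rescan of other elements needed.
Needs rescan: no

Answer: no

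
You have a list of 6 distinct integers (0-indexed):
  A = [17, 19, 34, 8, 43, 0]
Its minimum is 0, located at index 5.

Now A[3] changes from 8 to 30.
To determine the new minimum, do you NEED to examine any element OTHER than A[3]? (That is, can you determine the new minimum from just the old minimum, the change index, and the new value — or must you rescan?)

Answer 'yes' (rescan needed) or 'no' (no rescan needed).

Old min = 0 at index 5
Change at index 3: 8 -> 30
Index 3 was NOT the min. New min = min(0, 30). No rescan of other elements needed.
Needs rescan: no

Answer: no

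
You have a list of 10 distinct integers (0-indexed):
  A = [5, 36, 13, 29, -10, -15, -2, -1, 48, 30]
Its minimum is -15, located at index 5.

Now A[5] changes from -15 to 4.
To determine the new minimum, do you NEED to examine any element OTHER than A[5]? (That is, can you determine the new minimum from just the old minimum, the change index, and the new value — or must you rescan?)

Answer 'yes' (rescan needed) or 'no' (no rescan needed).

Answer: yes

Derivation:
Old min = -15 at index 5
Change at index 5: -15 -> 4
Index 5 WAS the min and new value 4 > old min -15. Must rescan other elements to find the new min.
Needs rescan: yes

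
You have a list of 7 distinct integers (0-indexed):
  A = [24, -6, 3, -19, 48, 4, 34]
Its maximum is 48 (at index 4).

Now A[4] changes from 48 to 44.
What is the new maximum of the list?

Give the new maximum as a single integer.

Answer: 44

Derivation:
Old max = 48 (at index 4)
Change: A[4] 48 -> 44
Changed element WAS the max -> may need rescan.
  Max of remaining elements: 34
  New max = max(44, 34) = 44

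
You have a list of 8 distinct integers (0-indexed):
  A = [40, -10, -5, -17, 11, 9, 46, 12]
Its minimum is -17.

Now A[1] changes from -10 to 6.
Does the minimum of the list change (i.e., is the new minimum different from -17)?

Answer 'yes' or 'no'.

Answer: no

Derivation:
Old min = -17
Change: A[1] -10 -> 6
Changed element was NOT the min; min changes only if 6 < -17.
New min = -17; changed? no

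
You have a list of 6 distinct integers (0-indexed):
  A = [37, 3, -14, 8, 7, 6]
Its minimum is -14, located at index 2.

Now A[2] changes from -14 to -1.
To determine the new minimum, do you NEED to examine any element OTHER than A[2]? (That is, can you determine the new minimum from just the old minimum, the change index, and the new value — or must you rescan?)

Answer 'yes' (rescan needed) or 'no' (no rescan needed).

Old min = -14 at index 2
Change at index 2: -14 -> -1
Index 2 WAS the min and new value -1 > old min -14. Must rescan other elements to find the new min.
Needs rescan: yes

Answer: yes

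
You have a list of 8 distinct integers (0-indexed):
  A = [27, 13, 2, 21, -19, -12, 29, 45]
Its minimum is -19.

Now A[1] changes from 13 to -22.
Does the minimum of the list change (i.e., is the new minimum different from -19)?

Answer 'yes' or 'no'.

Old min = -19
Change: A[1] 13 -> -22
Changed element was NOT the min; min changes only if -22 < -19.
New min = -22; changed? yes

Answer: yes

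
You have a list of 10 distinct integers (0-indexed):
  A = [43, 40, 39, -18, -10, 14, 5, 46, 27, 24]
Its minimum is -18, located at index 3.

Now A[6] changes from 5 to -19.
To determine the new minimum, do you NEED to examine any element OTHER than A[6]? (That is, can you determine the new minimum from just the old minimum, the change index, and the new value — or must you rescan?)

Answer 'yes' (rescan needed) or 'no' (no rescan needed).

Old min = -18 at index 3
Change at index 6: 5 -> -19
Index 6 was NOT the min. New min = min(-18, -19). No rescan of other elements needed.
Needs rescan: no

Answer: no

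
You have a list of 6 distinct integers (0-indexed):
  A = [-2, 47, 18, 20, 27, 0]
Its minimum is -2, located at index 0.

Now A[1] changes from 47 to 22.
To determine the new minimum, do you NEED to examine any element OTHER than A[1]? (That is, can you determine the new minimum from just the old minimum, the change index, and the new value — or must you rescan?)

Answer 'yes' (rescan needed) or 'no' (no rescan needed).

Answer: no

Derivation:
Old min = -2 at index 0
Change at index 1: 47 -> 22
Index 1 was NOT the min. New min = min(-2, 22). No rescan of other elements needed.
Needs rescan: no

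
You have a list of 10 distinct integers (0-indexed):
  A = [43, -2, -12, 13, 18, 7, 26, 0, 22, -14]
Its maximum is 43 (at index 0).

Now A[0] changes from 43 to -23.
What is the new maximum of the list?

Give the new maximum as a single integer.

Old max = 43 (at index 0)
Change: A[0] 43 -> -23
Changed element WAS the max -> may need rescan.
  Max of remaining elements: 26
  New max = max(-23, 26) = 26

Answer: 26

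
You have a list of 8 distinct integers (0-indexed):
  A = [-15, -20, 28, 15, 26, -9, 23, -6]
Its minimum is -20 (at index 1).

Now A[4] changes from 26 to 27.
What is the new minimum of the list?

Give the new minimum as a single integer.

Old min = -20 (at index 1)
Change: A[4] 26 -> 27
Changed element was NOT the old min.
  New min = min(old_min, new_val) = min(-20, 27) = -20

Answer: -20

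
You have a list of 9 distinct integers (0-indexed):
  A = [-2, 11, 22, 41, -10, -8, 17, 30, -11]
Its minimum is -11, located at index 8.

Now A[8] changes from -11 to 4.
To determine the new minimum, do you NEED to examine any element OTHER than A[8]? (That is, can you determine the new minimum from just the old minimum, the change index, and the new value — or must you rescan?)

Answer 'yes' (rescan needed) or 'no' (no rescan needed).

Old min = -11 at index 8
Change at index 8: -11 -> 4
Index 8 WAS the min and new value 4 > old min -11. Must rescan other elements to find the new min.
Needs rescan: yes

Answer: yes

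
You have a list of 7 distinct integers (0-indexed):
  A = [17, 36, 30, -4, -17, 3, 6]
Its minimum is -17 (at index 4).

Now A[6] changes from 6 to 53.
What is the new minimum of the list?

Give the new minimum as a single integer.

Old min = -17 (at index 4)
Change: A[6] 6 -> 53
Changed element was NOT the old min.
  New min = min(old_min, new_val) = min(-17, 53) = -17

Answer: -17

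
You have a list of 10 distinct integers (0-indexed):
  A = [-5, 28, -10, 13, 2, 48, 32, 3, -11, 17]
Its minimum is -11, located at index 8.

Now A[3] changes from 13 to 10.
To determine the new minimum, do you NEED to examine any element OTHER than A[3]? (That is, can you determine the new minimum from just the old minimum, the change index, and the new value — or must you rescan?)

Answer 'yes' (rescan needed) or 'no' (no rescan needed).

Answer: no

Derivation:
Old min = -11 at index 8
Change at index 3: 13 -> 10
Index 3 was NOT the min. New min = min(-11, 10). No rescan of other elements needed.
Needs rescan: no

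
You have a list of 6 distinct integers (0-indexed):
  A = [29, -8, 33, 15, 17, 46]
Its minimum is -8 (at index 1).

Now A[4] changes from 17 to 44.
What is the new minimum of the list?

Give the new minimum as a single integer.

Old min = -8 (at index 1)
Change: A[4] 17 -> 44
Changed element was NOT the old min.
  New min = min(old_min, new_val) = min(-8, 44) = -8

Answer: -8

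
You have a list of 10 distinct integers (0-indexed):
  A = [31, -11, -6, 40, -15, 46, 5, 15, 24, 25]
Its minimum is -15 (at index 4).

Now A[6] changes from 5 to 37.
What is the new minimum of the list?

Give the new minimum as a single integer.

Answer: -15

Derivation:
Old min = -15 (at index 4)
Change: A[6] 5 -> 37
Changed element was NOT the old min.
  New min = min(old_min, new_val) = min(-15, 37) = -15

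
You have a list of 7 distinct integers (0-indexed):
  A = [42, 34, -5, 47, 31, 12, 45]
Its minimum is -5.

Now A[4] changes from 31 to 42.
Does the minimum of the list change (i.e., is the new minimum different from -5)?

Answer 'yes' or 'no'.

Old min = -5
Change: A[4] 31 -> 42
Changed element was NOT the min; min changes only if 42 < -5.
New min = -5; changed? no

Answer: no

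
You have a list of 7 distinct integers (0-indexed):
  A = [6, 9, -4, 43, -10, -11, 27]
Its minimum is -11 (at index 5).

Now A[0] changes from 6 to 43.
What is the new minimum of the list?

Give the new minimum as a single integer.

Answer: -11

Derivation:
Old min = -11 (at index 5)
Change: A[0] 6 -> 43
Changed element was NOT the old min.
  New min = min(old_min, new_val) = min(-11, 43) = -11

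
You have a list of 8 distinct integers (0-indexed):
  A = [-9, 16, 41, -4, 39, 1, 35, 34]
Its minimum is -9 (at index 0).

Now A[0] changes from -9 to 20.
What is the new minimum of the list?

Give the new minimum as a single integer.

Old min = -9 (at index 0)
Change: A[0] -9 -> 20
Changed element WAS the min. Need to check: is 20 still <= all others?
  Min of remaining elements: -4
  New min = min(20, -4) = -4

Answer: -4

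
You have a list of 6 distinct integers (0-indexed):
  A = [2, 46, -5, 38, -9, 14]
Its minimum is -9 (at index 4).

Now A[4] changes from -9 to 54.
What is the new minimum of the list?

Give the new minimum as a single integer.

Old min = -9 (at index 4)
Change: A[4] -9 -> 54
Changed element WAS the min. Need to check: is 54 still <= all others?
  Min of remaining elements: -5
  New min = min(54, -5) = -5

Answer: -5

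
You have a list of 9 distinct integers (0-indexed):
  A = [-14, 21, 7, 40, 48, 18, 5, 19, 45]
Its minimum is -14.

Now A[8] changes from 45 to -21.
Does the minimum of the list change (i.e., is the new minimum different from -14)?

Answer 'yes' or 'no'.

Old min = -14
Change: A[8] 45 -> -21
Changed element was NOT the min; min changes only if -21 < -14.
New min = -21; changed? yes

Answer: yes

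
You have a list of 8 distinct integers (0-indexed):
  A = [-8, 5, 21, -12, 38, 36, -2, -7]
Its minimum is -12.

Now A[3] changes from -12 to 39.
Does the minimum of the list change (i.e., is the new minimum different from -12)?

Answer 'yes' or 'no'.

Answer: yes

Derivation:
Old min = -12
Change: A[3] -12 -> 39
Changed element was the min; new min must be rechecked.
New min = -8; changed? yes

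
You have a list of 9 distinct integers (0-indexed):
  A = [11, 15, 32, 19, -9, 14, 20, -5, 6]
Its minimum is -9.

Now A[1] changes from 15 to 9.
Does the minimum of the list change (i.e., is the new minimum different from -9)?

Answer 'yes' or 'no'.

Old min = -9
Change: A[1] 15 -> 9
Changed element was NOT the min; min changes only if 9 < -9.
New min = -9; changed? no

Answer: no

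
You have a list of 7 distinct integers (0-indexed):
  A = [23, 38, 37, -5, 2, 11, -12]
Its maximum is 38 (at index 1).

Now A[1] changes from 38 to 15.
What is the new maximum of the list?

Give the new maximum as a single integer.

Answer: 37

Derivation:
Old max = 38 (at index 1)
Change: A[1] 38 -> 15
Changed element WAS the max -> may need rescan.
  Max of remaining elements: 37
  New max = max(15, 37) = 37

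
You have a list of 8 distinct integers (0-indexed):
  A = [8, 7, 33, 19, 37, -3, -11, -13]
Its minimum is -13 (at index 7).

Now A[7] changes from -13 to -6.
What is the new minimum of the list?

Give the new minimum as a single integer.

Old min = -13 (at index 7)
Change: A[7] -13 -> -6
Changed element WAS the min. Need to check: is -6 still <= all others?
  Min of remaining elements: -11
  New min = min(-6, -11) = -11

Answer: -11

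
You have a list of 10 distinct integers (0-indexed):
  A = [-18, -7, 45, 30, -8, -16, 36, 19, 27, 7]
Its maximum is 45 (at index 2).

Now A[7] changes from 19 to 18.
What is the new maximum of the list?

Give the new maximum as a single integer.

Old max = 45 (at index 2)
Change: A[7] 19 -> 18
Changed element was NOT the old max.
  New max = max(old_max, new_val) = max(45, 18) = 45

Answer: 45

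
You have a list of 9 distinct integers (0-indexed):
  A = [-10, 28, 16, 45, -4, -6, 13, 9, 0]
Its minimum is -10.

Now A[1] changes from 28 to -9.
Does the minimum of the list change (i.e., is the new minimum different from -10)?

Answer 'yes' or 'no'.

Answer: no

Derivation:
Old min = -10
Change: A[1] 28 -> -9
Changed element was NOT the min; min changes only if -9 < -10.
New min = -10; changed? no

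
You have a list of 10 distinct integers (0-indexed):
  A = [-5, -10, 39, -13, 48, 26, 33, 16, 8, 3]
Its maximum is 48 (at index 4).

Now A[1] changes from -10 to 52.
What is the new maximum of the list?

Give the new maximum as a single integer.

Answer: 52

Derivation:
Old max = 48 (at index 4)
Change: A[1] -10 -> 52
Changed element was NOT the old max.
  New max = max(old_max, new_val) = max(48, 52) = 52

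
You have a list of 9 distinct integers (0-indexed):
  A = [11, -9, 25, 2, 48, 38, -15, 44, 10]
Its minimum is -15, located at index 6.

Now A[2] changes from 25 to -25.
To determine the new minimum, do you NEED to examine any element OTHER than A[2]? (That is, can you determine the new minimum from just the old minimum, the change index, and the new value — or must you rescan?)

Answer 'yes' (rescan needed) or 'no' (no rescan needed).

Old min = -15 at index 6
Change at index 2: 25 -> -25
Index 2 was NOT the min. New min = min(-15, -25). No rescan of other elements needed.
Needs rescan: no

Answer: no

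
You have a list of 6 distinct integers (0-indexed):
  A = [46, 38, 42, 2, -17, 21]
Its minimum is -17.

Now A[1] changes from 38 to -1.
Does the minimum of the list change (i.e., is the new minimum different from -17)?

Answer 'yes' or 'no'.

Old min = -17
Change: A[1] 38 -> -1
Changed element was NOT the min; min changes only if -1 < -17.
New min = -17; changed? no

Answer: no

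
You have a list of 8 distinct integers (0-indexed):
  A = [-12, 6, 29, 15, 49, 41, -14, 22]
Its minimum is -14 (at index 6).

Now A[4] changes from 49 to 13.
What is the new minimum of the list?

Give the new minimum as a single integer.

Answer: -14

Derivation:
Old min = -14 (at index 6)
Change: A[4] 49 -> 13
Changed element was NOT the old min.
  New min = min(old_min, new_val) = min(-14, 13) = -14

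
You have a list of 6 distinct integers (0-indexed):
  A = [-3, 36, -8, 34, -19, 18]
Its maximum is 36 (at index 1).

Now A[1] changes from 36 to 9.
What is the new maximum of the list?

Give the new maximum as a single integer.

Old max = 36 (at index 1)
Change: A[1] 36 -> 9
Changed element WAS the max -> may need rescan.
  Max of remaining elements: 34
  New max = max(9, 34) = 34

Answer: 34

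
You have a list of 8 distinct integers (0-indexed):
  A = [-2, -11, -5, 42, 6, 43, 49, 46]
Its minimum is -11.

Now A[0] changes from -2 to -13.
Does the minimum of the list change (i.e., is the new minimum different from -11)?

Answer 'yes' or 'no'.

Answer: yes

Derivation:
Old min = -11
Change: A[0] -2 -> -13
Changed element was NOT the min; min changes only if -13 < -11.
New min = -13; changed? yes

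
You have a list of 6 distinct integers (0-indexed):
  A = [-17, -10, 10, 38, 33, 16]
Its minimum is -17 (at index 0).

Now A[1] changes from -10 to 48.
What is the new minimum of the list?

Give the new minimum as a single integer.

Answer: -17

Derivation:
Old min = -17 (at index 0)
Change: A[1] -10 -> 48
Changed element was NOT the old min.
  New min = min(old_min, new_val) = min(-17, 48) = -17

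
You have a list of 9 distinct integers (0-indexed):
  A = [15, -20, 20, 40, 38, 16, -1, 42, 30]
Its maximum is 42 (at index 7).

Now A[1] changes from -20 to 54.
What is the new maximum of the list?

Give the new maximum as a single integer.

Answer: 54

Derivation:
Old max = 42 (at index 7)
Change: A[1] -20 -> 54
Changed element was NOT the old max.
  New max = max(old_max, new_val) = max(42, 54) = 54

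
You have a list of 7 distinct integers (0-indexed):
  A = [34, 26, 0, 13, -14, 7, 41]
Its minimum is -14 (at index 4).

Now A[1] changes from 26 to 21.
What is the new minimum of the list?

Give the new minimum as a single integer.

Old min = -14 (at index 4)
Change: A[1] 26 -> 21
Changed element was NOT the old min.
  New min = min(old_min, new_val) = min(-14, 21) = -14

Answer: -14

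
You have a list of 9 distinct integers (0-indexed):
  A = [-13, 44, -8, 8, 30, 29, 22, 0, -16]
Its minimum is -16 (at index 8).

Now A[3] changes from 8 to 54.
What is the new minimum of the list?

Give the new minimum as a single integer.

Answer: -16

Derivation:
Old min = -16 (at index 8)
Change: A[3] 8 -> 54
Changed element was NOT the old min.
  New min = min(old_min, new_val) = min(-16, 54) = -16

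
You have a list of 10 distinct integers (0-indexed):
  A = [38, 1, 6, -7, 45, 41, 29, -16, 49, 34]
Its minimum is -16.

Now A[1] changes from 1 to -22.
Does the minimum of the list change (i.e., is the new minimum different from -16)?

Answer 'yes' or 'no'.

Old min = -16
Change: A[1] 1 -> -22
Changed element was NOT the min; min changes only if -22 < -16.
New min = -22; changed? yes

Answer: yes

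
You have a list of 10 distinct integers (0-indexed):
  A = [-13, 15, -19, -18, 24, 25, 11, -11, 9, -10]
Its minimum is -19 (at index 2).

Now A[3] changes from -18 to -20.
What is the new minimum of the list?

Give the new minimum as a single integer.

Old min = -19 (at index 2)
Change: A[3] -18 -> -20
Changed element was NOT the old min.
  New min = min(old_min, new_val) = min(-19, -20) = -20

Answer: -20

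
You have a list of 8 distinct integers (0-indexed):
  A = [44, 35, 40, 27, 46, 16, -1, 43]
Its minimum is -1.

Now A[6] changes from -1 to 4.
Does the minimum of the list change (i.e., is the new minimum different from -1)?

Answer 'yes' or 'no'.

Old min = -1
Change: A[6] -1 -> 4
Changed element was the min; new min must be rechecked.
New min = 4; changed? yes

Answer: yes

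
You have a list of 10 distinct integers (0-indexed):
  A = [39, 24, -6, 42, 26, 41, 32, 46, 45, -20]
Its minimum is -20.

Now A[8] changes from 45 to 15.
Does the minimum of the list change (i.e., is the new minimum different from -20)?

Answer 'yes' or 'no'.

Answer: no

Derivation:
Old min = -20
Change: A[8] 45 -> 15
Changed element was NOT the min; min changes only if 15 < -20.
New min = -20; changed? no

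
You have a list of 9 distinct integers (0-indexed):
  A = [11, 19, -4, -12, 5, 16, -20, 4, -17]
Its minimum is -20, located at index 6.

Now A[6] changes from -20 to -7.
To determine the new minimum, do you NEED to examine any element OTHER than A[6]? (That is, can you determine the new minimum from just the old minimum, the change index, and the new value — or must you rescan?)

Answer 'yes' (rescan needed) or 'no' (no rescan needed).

Answer: yes

Derivation:
Old min = -20 at index 6
Change at index 6: -20 -> -7
Index 6 WAS the min and new value -7 > old min -20. Must rescan other elements to find the new min.
Needs rescan: yes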